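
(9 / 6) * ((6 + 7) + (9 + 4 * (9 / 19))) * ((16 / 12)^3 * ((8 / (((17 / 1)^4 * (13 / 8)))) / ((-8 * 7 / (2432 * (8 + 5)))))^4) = 109563642103413604352 / 1051519695241285361005929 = 0.00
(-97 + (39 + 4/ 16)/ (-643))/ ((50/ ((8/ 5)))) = -249641/ 80375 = -3.11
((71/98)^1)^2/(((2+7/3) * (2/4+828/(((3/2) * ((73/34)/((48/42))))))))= 1103979/2682525482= 0.00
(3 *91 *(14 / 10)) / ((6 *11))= 637 / 110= 5.79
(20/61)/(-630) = -2/3843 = -0.00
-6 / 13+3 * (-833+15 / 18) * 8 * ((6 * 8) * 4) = -49850118 / 13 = -3834624.46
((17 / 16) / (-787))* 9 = -153 / 12592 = -0.01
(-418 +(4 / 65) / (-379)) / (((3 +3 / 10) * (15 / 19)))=-130434164 / 812955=-160.44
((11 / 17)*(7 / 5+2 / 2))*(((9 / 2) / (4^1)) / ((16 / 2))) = 297 / 1360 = 0.22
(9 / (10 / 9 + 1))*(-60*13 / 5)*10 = -126360 / 19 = -6650.53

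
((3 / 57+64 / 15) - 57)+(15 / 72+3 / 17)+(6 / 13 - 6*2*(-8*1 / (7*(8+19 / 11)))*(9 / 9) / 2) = -6432185271 / 125802040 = -51.13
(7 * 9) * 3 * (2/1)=378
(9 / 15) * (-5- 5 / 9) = -10 / 3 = -3.33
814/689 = 1.18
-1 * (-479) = 479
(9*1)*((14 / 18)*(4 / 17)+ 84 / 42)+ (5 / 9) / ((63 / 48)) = 64486 / 3213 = 20.07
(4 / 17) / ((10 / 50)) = 20 / 17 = 1.18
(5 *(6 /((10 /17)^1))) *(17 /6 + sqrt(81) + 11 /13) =646.65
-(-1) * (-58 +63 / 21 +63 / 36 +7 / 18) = -52.86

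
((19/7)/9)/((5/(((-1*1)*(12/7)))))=-76/735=-0.10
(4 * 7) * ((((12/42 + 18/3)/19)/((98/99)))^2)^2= 90010151567424/257687198474503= 0.35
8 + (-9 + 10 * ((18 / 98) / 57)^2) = -866671 / 866761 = -1.00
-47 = -47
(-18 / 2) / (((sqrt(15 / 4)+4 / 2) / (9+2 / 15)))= -3288 / 5+822 * sqrt(15) / 5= -20.88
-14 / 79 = -0.18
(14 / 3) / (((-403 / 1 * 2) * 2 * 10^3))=-7 / 2418000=-0.00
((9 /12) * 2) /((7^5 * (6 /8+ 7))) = 6 /521017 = 0.00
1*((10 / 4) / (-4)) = -5 / 8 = -0.62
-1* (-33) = 33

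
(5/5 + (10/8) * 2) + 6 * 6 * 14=1015/2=507.50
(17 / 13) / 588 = 17 / 7644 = 0.00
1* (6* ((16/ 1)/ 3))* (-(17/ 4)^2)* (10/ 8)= -1445/ 2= -722.50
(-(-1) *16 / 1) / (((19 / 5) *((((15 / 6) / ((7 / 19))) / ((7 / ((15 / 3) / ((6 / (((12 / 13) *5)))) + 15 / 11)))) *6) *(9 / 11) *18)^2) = 23763455716 / 4271097607713225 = 0.00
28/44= 7/11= 0.64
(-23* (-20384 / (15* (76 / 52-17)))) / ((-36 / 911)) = 50901.88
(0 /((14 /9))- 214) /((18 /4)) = -428 /9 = -47.56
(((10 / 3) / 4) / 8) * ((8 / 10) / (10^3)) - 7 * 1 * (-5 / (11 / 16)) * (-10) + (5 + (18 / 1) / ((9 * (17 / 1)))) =-503.97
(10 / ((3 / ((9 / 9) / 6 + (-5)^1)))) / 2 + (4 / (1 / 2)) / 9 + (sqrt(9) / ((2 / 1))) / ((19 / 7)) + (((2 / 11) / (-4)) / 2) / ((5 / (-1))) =-82883 / 12540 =-6.61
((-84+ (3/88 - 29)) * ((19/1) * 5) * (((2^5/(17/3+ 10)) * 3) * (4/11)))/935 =-27198576/1063469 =-25.58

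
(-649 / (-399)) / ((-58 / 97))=-62953 / 23142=-2.72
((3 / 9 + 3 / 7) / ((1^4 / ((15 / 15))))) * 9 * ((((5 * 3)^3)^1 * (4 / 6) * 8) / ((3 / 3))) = 123428.57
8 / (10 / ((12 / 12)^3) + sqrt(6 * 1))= 0.64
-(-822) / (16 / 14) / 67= 2877 / 268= 10.74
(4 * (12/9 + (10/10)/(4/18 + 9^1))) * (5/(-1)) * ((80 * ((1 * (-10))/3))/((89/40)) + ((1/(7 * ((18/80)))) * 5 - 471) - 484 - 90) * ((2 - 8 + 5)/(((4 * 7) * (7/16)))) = -187068150800/68411007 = -2734.47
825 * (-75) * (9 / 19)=-556875 / 19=-29309.21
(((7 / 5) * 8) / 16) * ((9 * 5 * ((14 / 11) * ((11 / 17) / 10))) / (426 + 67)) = 441 / 83810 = 0.01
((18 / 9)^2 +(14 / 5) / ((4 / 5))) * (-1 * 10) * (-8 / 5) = 120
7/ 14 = 1/ 2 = 0.50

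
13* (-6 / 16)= -39 / 8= -4.88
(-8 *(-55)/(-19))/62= -0.37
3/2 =1.50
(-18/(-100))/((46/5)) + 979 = 450349/460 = 979.02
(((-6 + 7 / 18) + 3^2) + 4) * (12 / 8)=133 / 12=11.08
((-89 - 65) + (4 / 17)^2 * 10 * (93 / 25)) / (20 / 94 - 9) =10319038 / 596785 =17.29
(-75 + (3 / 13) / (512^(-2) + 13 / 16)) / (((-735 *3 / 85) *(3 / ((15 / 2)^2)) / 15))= 25860217875 / 31923892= 810.06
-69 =-69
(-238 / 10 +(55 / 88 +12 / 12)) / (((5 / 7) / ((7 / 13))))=-43463 / 2600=-16.72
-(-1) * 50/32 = 25/16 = 1.56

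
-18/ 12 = -3/ 2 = -1.50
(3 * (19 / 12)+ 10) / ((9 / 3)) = 59 / 12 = 4.92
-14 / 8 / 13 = -0.13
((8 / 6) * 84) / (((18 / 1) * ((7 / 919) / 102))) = 249968 / 3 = 83322.67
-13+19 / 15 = -176 / 15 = -11.73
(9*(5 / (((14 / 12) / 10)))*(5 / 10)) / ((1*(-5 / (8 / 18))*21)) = -40 / 49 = -0.82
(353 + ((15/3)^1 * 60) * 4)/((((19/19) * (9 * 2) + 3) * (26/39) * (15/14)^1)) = 1553/15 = 103.53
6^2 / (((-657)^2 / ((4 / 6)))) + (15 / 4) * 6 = 6474751 / 287766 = 22.50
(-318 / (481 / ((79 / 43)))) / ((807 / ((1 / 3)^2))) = -8374 / 50073543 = -0.00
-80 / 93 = -0.86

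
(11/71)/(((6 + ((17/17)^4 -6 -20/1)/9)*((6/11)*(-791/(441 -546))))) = 5445/465334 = 0.01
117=117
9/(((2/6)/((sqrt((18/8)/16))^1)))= 81/8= 10.12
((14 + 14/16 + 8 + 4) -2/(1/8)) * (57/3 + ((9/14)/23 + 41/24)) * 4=2323625/2576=902.03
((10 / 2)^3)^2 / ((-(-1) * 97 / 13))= 203125 / 97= 2094.07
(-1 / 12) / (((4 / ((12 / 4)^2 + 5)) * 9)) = -7 / 216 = -0.03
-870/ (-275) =174/ 55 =3.16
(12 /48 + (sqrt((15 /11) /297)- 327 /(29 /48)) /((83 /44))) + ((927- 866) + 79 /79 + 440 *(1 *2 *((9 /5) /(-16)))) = -3116325 /9628 + 4 *sqrt(5) /249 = -323.64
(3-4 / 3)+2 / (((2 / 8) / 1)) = 29 / 3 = 9.67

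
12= 12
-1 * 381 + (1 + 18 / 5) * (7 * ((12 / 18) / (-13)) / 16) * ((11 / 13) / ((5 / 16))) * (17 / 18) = -43492682 / 114075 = -381.26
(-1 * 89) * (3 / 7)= -38.14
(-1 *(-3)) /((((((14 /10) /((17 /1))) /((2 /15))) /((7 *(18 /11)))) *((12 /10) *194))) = 255 /1067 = 0.24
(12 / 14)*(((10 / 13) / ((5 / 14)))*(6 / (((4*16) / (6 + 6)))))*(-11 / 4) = -297 / 52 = -5.71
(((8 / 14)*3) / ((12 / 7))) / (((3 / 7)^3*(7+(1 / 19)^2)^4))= 5825362123063 / 1102737243635712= 0.01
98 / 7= 14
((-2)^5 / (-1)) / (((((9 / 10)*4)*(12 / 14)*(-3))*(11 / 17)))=-4760 / 891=-5.34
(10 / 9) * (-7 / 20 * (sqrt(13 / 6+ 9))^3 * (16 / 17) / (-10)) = 469 * sqrt(402) / 6885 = 1.37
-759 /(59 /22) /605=-138 /295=-0.47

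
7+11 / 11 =8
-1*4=-4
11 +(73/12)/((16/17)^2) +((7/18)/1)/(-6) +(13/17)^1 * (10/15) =8607169/470016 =18.31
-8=-8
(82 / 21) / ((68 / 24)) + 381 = 45503 / 119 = 382.38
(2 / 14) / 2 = 1 / 14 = 0.07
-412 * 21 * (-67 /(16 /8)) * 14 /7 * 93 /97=53910612 /97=555779.51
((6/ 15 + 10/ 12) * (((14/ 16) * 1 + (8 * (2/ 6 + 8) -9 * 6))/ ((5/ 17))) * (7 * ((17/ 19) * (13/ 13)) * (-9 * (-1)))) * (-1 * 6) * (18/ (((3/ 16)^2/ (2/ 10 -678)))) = 633160417344/ 95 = 6664846498.36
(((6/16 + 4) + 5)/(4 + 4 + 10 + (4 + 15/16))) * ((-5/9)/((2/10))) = -1250/1101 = -1.14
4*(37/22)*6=444/11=40.36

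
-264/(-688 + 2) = 132/343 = 0.38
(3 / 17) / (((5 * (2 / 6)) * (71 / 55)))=99 / 1207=0.08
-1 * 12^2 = -144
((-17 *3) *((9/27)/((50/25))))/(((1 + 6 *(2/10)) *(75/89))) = -4.58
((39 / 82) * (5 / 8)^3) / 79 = 4875 / 3316736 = 0.00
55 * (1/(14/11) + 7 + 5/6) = 9955/21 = 474.05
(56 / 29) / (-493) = -56 / 14297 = -0.00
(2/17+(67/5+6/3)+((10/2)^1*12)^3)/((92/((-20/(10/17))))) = -18361319/230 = -79831.82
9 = 9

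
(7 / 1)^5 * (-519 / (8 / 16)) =-17445666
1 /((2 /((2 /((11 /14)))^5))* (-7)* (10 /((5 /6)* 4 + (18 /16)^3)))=-17544107 /4831530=-3.63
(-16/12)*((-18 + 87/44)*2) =470/11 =42.73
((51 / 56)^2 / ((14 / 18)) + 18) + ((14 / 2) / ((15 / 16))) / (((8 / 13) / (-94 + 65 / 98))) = -1113.42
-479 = -479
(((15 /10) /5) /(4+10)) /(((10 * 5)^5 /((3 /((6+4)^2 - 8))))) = 9 /4025000000000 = 0.00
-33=-33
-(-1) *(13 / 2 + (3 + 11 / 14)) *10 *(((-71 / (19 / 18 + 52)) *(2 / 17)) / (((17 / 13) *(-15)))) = 1594944 / 1931965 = 0.83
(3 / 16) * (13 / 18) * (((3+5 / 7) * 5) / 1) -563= -188323 / 336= -560.49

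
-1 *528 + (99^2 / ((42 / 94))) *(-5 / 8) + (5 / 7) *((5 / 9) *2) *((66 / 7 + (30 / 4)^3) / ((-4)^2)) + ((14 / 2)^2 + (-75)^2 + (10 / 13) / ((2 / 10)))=-1044291721 / 122304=-8538.49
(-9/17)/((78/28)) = -42/221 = -0.19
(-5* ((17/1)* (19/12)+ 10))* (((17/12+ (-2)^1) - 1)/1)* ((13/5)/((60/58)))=3173209/4320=734.54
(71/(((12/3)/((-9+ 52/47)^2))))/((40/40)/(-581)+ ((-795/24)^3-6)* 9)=-726762098048/214992677013125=-0.00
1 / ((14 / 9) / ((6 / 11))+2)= 27 / 131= 0.21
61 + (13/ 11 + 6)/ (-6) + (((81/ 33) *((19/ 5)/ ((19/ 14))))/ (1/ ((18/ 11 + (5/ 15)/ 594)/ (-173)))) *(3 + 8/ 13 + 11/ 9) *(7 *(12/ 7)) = 1372215263/ 24491610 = 56.03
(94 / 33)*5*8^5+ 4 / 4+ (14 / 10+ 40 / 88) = 77005271 / 165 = 466698.61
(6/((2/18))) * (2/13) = 108/13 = 8.31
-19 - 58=-77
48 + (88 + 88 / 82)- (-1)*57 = 194.07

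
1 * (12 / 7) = 12 / 7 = 1.71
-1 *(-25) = 25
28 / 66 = 14 / 33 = 0.42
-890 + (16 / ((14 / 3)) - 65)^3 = -80368261 / 343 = -234309.80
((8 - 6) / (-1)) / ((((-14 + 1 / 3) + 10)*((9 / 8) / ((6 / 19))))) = 32 / 209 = 0.15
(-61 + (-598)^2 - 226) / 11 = 357317 / 11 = 32483.36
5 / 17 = 0.29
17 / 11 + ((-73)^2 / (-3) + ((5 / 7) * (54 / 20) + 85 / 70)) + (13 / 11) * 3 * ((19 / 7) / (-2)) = -820723 / 462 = -1776.46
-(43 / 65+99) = -6478 / 65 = -99.66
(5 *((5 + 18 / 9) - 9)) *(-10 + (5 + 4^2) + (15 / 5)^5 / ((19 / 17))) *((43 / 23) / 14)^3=-61617925 / 11327477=-5.44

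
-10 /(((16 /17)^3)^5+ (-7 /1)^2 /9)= -257618074635883421370 /150635023065442596641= -1.71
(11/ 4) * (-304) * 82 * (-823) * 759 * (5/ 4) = 53526858330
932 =932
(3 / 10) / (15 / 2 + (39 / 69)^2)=1587 / 41365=0.04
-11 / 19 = -0.58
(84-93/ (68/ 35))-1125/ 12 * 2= -10293/ 68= -151.37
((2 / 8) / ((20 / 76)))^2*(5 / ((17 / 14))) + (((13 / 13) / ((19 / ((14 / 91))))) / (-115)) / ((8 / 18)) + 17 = 16005527 / 772616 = 20.72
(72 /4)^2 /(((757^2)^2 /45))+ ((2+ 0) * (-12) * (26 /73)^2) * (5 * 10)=-266386038794794380 /1749964498460929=-152.22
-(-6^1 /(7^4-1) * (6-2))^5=0.00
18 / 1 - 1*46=-28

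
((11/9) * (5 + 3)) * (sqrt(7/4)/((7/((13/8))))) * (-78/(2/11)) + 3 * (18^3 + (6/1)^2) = 17604 - 20449 * sqrt(7)/42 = 16315.83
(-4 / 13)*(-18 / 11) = 72 / 143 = 0.50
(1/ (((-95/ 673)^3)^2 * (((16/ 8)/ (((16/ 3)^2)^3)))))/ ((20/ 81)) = 194858921405156874518528/ 33079135078125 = 5890689733.72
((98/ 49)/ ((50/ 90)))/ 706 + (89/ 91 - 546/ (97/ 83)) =-7263433882/ 15579655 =-466.21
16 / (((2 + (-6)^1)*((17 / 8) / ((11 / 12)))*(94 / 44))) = -1936 / 2397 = -0.81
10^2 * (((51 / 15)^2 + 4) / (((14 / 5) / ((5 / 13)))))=19450 / 91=213.74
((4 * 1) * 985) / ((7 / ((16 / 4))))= 15760 / 7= 2251.43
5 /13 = 0.38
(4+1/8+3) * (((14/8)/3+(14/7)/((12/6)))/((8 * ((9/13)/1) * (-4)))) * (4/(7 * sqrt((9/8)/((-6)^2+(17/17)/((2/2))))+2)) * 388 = -16843177/26748+3186547 * sqrt(74)/71328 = -245.39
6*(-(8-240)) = 1392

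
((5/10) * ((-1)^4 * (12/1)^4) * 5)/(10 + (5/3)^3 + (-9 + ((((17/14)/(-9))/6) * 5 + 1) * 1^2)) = 39191040/4927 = 7954.34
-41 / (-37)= 41 / 37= 1.11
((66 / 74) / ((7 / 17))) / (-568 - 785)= -0.00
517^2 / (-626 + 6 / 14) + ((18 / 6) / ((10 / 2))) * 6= -9276293 / 21895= -423.67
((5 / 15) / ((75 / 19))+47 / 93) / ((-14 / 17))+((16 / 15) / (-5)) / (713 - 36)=-23684429 / 33054525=-0.72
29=29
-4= -4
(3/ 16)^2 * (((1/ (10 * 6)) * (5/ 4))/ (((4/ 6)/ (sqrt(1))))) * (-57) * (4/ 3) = -171/ 2048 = -0.08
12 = 12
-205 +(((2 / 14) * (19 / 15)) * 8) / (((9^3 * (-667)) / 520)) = -2093291923 / 10211103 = -205.00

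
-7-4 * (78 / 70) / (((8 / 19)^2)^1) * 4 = -15059 / 140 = -107.56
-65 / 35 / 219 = -13 / 1533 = -0.01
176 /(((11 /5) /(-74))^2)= 2190400 /11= 199127.27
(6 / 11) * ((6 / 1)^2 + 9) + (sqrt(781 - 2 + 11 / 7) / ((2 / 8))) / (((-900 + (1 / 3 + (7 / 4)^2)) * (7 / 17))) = 270 / 11 - 6528 * sqrt(9562) / 2108813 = 24.24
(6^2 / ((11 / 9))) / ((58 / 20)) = 3240 / 319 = 10.16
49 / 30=1.63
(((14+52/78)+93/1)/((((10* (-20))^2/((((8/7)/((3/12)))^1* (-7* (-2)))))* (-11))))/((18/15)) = -0.01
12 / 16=3 / 4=0.75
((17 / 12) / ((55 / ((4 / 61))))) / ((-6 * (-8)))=17 / 483120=0.00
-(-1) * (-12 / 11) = -12 / 11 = -1.09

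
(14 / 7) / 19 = 2 / 19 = 0.11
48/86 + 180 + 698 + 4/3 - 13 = 111829/129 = 866.89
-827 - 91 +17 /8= -7327 /8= -915.88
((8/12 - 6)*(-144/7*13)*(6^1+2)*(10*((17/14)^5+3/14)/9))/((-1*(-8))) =1596509200/352947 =4523.37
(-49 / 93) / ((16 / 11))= -539 / 1488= -0.36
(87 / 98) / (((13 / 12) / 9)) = 4698 / 637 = 7.38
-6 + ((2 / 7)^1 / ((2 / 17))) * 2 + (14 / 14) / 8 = -57 / 56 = -1.02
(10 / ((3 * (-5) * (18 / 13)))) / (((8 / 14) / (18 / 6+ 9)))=-91 / 9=-10.11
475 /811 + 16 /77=49551 /62447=0.79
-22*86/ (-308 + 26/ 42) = 39732/ 6455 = 6.16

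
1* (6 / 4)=3 / 2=1.50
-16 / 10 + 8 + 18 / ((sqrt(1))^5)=122 / 5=24.40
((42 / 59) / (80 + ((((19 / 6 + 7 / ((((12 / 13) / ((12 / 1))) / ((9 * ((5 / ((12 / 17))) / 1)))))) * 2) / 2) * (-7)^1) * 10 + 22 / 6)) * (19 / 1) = -532 / 15978203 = -0.00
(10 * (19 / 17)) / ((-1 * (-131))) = 190 / 2227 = 0.09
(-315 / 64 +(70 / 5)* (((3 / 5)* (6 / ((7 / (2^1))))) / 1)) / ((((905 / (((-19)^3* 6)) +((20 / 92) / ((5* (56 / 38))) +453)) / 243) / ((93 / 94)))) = 227075127165999 / 45143078255840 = 5.03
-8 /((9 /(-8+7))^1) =8 /9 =0.89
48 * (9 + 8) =816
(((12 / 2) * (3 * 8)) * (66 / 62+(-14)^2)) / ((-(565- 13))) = -51.41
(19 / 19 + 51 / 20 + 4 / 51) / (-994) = -3701 / 1013880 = -0.00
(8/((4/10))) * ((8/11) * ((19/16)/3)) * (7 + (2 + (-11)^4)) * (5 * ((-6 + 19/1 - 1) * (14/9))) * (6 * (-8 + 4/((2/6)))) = 6235040000/33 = 188940606.06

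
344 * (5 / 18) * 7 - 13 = 5903 / 9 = 655.89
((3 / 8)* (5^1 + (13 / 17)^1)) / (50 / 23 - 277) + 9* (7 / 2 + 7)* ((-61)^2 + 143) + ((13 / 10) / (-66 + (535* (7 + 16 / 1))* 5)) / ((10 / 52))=1640483186284431 / 4492652900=365147.99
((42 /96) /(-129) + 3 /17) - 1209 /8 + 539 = 13615831 /35088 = 388.05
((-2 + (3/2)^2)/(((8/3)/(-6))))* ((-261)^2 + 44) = -613485/16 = -38342.81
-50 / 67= -0.75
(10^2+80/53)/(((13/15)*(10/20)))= 161400/689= 234.25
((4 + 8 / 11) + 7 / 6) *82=15949 / 33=483.30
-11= -11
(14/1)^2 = 196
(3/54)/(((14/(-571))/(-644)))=13133/9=1459.22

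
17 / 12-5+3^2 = 65 / 12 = 5.42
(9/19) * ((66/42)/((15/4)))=132/665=0.20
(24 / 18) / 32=1 / 24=0.04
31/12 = 2.58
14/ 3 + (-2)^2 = 26/ 3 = 8.67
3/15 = 1/5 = 0.20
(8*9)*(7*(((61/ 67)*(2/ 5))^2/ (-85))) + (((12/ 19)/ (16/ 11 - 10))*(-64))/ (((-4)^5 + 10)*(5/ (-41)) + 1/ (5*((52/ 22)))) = -4203484397190048/ 5618344713557375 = -0.75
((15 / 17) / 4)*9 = 135 / 68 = 1.99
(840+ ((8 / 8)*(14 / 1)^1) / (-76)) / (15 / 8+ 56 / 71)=315.28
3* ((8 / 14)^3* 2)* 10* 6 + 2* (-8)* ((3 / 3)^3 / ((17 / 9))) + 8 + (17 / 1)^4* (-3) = -250496.30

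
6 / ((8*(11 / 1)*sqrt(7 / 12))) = 0.09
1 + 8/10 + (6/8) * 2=33/10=3.30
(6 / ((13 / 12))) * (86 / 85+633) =3880152 / 1105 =3511.45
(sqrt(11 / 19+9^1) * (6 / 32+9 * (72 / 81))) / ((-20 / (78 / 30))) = -1703 * sqrt(3458) / 30400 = -3.29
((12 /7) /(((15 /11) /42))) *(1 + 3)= 1056 /5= 211.20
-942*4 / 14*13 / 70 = -12246 / 245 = -49.98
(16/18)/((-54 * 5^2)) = -4/6075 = -0.00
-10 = -10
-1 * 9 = -9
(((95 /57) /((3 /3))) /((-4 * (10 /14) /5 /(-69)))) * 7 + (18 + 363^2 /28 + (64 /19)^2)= 31052443 /5054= 6144.13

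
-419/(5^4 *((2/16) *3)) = -3352/1875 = -1.79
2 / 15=0.13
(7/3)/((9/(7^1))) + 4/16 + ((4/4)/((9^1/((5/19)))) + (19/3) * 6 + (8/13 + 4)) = 1192669/26676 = 44.71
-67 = -67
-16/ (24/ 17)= -34/ 3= -11.33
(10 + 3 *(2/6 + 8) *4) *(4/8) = 55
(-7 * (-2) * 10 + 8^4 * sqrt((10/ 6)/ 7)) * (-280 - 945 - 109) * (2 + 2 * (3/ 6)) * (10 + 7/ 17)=-967139328 * sqrt(105)/ 119 - 99169560/ 17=-89112739.48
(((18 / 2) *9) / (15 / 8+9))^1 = 216 / 29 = 7.45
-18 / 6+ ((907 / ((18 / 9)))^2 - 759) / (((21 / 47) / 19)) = 731914157 / 84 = 8713263.77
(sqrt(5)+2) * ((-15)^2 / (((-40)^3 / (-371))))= 3339 / 1280+3339 * sqrt(5) / 2560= 5.53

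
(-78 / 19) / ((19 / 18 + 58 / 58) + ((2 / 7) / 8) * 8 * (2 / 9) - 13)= 3276 / 8683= 0.38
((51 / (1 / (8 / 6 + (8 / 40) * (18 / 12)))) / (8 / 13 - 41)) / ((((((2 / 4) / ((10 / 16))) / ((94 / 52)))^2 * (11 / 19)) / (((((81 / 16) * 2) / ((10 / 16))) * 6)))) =-404558469 / 228800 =-1768.18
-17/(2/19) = -323/2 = -161.50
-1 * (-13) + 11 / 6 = 14.83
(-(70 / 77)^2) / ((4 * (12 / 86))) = -1075 / 726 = -1.48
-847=-847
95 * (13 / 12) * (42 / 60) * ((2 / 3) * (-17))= -29393 / 36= -816.47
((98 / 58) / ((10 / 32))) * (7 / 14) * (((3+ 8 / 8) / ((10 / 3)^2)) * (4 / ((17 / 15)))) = 42336 / 12325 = 3.43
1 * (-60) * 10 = -600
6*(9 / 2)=27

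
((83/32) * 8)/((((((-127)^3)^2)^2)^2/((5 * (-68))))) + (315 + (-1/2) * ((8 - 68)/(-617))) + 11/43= 2592024129369990550197398534013319308183491497957184048637/8223239185369046648378511848825468734542034429810033571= 315.21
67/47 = 1.43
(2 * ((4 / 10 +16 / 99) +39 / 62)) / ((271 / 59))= 2155919 / 4158495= 0.52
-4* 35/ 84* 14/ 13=-70/ 39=-1.79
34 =34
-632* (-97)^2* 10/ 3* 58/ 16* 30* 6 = -12933611400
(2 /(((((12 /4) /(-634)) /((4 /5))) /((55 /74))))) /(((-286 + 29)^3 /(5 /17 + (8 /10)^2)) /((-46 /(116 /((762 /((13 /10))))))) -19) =-64698467504 /20121289460479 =-0.00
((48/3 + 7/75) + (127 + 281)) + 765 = 89182/75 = 1189.09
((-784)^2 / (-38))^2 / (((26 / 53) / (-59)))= -147673356099584 / 4693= -31466728339.99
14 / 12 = 7 / 6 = 1.17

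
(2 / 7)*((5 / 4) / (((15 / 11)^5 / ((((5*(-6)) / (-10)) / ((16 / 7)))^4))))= 55240493 / 245760000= 0.22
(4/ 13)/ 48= 1/ 156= 0.01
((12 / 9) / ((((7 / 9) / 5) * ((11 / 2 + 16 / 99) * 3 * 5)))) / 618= 0.00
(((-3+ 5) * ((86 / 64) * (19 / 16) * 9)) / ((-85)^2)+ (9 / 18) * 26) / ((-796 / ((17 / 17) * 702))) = -8442305703 / 736140800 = -11.47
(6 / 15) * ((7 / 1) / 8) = 7 / 20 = 0.35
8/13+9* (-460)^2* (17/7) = 420872456/91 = 4624972.04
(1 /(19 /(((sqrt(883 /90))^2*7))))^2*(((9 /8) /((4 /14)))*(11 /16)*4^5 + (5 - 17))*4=7029676024 /48735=144242.86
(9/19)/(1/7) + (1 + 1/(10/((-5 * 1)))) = 3.82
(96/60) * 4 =32/5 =6.40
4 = 4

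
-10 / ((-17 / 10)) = 100 / 17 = 5.88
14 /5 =2.80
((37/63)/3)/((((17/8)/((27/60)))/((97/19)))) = 7178/33915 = 0.21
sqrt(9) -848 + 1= -844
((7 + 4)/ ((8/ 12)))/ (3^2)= 11/ 6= 1.83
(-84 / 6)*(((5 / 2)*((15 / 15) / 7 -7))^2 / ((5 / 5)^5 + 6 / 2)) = -7200 / 7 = -1028.57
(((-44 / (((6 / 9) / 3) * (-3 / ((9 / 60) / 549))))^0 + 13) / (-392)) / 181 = -1 / 5068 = -0.00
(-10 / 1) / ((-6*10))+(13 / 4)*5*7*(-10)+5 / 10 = -6821 / 6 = -1136.83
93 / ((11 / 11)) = 93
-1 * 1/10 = -0.10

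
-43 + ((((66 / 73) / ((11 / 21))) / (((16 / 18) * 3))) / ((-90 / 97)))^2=-42.51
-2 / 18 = -1 / 9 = -0.11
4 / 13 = 0.31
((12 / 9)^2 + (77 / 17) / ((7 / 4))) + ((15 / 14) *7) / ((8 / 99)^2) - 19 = 22206703 / 19584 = 1133.92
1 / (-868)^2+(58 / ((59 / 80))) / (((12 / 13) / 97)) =1102078490417 / 133356048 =8264.18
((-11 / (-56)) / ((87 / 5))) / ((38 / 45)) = 825 / 61712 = 0.01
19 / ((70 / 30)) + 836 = 5909 / 7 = 844.14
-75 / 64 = -1.17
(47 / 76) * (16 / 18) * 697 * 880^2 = 50737139200 / 171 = 296708416.37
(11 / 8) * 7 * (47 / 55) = 329 / 40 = 8.22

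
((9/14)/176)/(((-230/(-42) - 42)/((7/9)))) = -21/269984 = -0.00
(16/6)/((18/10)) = 40/27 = 1.48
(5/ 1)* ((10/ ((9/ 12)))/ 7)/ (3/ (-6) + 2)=6.35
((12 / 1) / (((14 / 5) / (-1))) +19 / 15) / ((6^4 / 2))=-317 / 68040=-0.00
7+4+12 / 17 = 199 / 17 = 11.71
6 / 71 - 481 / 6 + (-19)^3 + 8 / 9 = -8867011 / 1278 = -6938.19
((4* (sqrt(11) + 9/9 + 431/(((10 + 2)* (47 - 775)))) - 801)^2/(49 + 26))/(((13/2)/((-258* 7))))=-130384409892571/55364400 + 299465588* sqrt(11)/12675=-2276662.38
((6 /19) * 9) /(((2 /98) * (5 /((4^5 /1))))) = 2709504 /95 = 28521.09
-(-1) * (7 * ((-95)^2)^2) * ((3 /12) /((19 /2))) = 30008125 /2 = 15004062.50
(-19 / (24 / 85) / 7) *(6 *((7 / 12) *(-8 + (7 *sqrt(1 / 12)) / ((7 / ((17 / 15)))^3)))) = 1615 / 6 -1586899 *sqrt(3) / 9525600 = 268.88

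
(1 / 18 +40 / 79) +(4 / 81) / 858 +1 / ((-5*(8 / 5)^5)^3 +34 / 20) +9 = 410466167342437653443 / 42927101581454572482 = 9.56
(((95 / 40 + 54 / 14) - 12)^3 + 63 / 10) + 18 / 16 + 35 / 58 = -183.86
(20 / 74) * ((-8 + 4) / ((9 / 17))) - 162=-54626 / 333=-164.04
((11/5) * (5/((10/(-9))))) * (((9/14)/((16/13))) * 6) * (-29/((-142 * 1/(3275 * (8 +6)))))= -660057255/2272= -290518.16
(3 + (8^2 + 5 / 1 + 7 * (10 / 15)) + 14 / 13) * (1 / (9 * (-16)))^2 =0.00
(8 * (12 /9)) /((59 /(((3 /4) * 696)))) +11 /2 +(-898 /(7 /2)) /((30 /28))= -139.59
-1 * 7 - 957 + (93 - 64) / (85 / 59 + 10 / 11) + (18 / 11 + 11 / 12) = -191054903 / 201300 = -949.11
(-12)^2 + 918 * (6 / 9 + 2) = 2592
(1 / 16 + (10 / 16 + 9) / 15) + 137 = 33049 / 240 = 137.70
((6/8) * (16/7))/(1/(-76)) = -912/7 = -130.29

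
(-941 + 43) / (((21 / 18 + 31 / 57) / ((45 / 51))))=-102372 / 221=-463.22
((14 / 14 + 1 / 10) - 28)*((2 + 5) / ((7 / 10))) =-269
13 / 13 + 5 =6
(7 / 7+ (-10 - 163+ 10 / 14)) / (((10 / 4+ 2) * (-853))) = 2398 / 53739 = 0.04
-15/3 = -5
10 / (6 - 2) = 5 / 2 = 2.50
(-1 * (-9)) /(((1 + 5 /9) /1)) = 81 /14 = 5.79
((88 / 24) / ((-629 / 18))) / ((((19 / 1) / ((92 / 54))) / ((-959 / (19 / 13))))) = 12616604 / 2043621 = 6.17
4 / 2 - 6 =-4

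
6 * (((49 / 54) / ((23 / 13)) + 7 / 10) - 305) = -1886518 / 1035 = -1822.72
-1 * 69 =-69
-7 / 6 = -1.17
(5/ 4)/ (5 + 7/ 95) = 475/ 1928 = 0.25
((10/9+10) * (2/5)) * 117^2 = 60840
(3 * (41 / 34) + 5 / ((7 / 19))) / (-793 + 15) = -4091 / 185164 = -0.02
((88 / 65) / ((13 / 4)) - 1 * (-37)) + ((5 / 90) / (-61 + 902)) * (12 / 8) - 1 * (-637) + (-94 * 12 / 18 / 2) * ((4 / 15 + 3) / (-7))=3525566699 / 5116644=689.04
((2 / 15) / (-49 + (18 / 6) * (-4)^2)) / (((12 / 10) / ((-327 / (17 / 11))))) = 1199 / 51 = 23.51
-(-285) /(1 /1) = 285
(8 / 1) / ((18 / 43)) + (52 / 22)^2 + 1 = 27985 / 1089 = 25.70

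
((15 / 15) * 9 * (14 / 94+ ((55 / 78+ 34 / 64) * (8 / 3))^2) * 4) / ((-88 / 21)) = -794031497 / 8387808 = -94.66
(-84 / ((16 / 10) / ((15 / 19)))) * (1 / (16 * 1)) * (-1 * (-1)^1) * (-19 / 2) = 1575 / 64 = 24.61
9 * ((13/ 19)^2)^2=257049/ 130321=1.97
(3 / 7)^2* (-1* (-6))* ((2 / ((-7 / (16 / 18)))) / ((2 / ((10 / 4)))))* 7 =-120 / 49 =-2.45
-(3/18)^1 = -0.17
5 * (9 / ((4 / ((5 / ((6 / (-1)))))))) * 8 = -75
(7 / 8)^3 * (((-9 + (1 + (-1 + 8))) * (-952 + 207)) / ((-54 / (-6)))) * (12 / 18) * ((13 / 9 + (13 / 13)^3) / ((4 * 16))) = 1.41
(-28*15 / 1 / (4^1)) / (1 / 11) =-1155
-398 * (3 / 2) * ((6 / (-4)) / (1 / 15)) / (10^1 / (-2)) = -5373 / 2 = -2686.50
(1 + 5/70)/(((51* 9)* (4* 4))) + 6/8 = 25709/34272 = 0.75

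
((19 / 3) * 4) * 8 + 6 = 626 / 3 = 208.67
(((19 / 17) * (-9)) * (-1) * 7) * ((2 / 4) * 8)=4788 / 17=281.65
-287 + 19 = -268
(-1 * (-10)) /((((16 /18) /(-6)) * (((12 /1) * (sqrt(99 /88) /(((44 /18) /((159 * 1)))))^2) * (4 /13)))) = -7865 /2047761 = -0.00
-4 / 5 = -0.80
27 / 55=0.49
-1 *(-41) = 41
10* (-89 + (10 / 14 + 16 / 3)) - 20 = -17840 / 21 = -849.52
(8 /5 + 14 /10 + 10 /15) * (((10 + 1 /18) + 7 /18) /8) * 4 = 517 /27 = 19.15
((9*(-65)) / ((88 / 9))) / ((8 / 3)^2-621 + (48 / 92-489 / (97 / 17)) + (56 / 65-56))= 0.08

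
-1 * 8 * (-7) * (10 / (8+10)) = 280 / 9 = 31.11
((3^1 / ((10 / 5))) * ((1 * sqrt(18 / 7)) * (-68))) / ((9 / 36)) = -1224 * sqrt(14) / 7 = -654.26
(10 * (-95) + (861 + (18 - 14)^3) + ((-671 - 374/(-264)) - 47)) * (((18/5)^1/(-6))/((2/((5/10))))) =8899/80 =111.24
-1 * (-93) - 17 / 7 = 634 / 7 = 90.57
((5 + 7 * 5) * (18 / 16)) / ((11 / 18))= 810 / 11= 73.64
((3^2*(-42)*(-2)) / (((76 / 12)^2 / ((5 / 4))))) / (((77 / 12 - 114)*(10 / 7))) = -71442 / 466051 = -0.15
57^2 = 3249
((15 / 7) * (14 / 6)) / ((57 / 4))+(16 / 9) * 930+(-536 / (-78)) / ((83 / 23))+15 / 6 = 203954827 / 123006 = 1658.09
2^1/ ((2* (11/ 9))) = 9/ 11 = 0.82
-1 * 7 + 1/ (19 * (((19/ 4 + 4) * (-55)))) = -256029/ 36575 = -7.00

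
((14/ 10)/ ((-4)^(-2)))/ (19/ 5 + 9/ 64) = 7168/ 1261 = 5.68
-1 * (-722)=722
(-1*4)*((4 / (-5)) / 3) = 16 / 15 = 1.07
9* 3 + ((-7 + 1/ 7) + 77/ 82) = 12101/ 574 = 21.08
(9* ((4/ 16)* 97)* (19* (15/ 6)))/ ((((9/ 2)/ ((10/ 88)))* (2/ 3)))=138225/ 352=392.68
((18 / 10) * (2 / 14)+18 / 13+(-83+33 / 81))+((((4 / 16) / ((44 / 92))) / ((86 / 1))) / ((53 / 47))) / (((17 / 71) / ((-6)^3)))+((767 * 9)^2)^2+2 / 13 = 2270656779685195.34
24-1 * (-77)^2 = -5905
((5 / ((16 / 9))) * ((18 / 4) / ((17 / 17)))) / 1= 405 / 32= 12.66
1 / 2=0.50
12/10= 6/5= 1.20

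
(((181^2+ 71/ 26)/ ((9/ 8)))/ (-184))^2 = 725660348449/ 28965924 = 25052.21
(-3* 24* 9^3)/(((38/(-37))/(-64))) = -62145792/19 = -3270831.16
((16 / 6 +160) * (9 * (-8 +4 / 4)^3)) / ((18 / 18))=-502152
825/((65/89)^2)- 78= 248211/169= 1468.70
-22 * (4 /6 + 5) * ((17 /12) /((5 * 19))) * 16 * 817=-1093576 /45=-24301.69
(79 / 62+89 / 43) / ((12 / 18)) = 26745 / 5332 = 5.02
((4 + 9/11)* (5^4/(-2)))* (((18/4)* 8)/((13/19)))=-11328750/143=-79222.03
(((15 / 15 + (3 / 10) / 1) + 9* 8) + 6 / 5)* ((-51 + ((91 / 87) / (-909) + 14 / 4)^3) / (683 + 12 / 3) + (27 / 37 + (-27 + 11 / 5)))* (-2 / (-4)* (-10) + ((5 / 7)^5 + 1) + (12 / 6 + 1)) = 1763482242272821521855518987 / 1207424600374416737118120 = 1460.53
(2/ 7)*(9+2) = 22/ 7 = 3.14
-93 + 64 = -29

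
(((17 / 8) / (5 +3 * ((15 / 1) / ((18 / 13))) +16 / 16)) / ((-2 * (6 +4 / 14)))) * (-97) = 1649 / 3872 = 0.43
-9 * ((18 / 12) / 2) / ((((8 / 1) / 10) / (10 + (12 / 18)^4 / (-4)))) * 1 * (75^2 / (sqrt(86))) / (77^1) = -3778125 * sqrt(86) / 52976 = -661.37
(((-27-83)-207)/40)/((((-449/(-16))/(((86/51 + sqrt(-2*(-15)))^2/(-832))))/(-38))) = -257260399/607281480-258989*sqrt(30)/5953740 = -0.66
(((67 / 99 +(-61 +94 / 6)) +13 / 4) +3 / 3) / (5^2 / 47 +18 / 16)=-1504094 / 61677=-24.39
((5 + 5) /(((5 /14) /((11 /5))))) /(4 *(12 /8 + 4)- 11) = 28 /5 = 5.60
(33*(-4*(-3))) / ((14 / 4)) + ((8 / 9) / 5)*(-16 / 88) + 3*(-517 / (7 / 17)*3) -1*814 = -5940511 / 495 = -12001.03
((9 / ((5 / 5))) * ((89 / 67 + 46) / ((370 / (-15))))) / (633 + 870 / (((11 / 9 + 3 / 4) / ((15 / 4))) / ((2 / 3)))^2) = -143865099 / 16919923658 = -0.01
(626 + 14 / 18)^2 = 31820881 / 81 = 392850.38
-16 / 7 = -2.29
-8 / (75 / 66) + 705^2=12425449 / 25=497017.96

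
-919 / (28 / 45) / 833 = -1.77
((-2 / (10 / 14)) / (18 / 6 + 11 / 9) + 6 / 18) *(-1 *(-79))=-7426 / 285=-26.06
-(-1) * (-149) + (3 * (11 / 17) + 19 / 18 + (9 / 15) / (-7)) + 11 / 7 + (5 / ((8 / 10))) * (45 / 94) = -284958829 / 2013480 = -141.53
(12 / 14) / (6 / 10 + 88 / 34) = 510 / 1897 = 0.27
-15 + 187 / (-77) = -122 / 7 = -17.43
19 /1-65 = -46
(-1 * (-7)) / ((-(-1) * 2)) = 7 / 2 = 3.50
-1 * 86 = -86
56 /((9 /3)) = 56 /3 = 18.67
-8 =-8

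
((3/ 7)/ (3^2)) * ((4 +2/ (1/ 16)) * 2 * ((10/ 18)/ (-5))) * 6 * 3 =-48/ 7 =-6.86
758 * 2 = 1516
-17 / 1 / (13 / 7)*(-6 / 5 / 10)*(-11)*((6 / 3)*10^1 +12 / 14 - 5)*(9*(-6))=3362634 / 325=10346.57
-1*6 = -6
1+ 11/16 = 1.69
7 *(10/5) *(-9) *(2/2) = -126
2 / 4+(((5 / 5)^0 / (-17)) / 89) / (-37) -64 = -7109585 / 111962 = -63.50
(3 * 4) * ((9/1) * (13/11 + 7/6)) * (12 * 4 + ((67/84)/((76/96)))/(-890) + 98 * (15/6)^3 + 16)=105366921543/260414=404613.12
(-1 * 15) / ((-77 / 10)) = 150 / 77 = 1.95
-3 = -3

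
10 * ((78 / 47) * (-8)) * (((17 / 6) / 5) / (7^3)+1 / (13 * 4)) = -44696 / 16121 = -2.77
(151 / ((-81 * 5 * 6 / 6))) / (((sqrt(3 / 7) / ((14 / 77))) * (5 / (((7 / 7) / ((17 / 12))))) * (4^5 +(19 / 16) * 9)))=-19328 * sqrt(21) / 6268964625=-0.00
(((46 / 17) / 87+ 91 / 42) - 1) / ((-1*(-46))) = 1181 / 45356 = 0.03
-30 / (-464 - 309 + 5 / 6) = 0.04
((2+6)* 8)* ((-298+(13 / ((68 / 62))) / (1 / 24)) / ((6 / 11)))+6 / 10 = -404647 / 255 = -1586.85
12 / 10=6 / 5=1.20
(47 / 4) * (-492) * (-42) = 242802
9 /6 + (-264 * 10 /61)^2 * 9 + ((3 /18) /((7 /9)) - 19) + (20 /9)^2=35539818079 /2109807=16845.06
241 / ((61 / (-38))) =-9158 / 61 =-150.13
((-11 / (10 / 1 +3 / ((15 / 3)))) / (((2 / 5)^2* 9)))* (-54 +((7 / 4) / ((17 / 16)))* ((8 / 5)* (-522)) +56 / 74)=617895575 / 600066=1029.71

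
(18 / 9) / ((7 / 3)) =6 / 7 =0.86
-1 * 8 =-8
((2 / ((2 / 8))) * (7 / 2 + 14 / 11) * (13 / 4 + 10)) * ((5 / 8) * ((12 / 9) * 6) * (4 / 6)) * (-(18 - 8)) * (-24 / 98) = 318000 / 77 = 4129.87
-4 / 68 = -1 / 17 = -0.06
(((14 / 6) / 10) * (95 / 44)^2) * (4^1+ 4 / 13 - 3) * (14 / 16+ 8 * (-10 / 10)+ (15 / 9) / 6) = -105893935 / 10872576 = -9.74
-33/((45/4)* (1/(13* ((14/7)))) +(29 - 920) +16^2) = 3432/65995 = 0.05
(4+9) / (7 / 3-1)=9.75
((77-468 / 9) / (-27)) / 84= -25 / 2268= -0.01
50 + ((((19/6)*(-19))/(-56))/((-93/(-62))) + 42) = 46729/504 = 92.72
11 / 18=0.61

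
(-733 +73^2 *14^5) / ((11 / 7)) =20062443541 / 11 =1823858503.73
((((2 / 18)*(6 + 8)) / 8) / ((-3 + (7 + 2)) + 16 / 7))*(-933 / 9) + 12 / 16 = -10541 / 6264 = -1.68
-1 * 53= -53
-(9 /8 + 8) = -73 /8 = -9.12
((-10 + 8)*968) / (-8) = 242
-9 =-9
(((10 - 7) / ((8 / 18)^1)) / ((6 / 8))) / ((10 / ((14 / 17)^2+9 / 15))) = 16623 / 14450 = 1.15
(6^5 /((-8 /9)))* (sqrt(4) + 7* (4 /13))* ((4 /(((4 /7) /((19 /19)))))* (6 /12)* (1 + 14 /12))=-275562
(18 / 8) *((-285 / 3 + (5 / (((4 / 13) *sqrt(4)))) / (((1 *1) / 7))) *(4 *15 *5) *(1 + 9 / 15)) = -41175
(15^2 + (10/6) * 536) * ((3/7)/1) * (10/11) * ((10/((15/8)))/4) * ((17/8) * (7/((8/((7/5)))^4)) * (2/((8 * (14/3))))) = 0.43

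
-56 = -56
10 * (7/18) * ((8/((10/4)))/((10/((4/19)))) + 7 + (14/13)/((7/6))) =115129/3705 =31.07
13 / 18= 0.72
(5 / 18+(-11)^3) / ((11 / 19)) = -455107 / 198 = -2298.52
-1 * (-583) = 583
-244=-244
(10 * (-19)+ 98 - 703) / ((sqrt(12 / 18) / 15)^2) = -536625 / 2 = -268312.50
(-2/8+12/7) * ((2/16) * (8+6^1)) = 41/16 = 2.56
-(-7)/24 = 7/24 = 0.29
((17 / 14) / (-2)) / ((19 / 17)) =-0.54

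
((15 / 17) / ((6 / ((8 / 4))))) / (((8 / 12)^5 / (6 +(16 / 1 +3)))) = 30375 / 544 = 55.84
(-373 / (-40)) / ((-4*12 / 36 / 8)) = -55.95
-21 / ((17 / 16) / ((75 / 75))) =-336 / 17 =-19.76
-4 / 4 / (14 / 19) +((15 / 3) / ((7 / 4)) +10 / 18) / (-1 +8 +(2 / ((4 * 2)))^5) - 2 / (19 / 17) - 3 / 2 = -35690938 / 8581293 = -4.16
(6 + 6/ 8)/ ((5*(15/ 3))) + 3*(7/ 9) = 2.60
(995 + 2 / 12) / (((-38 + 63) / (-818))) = -2442139 / 75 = -32561.85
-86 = -86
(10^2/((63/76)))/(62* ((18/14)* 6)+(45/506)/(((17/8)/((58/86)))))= 175695850/696628917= 0.25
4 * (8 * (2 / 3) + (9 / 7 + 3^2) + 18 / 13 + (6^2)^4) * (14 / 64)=229269905 / 156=1469678.88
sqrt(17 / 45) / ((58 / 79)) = 79 *sqrt(85) / 870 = 0.84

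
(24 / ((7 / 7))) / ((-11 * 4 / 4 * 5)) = -24 / 55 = -0.44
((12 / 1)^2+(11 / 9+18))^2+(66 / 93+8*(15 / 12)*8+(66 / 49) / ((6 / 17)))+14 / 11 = 36173492840 / 1353429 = 26727.29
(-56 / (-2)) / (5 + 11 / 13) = 91 / 19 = 4.79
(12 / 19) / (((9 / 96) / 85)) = 10880 / 19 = 572.63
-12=-12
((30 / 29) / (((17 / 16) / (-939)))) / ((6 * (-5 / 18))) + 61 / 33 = 550.39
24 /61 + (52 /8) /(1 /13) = 84.89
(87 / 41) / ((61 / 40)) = 3480 / 2501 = 1.39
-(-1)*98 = 98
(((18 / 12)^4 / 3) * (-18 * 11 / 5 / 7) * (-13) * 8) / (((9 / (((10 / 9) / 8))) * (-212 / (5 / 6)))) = -715 / 11872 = -0.06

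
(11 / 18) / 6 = 11 / 108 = 0.10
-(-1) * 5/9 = 5/9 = 0.56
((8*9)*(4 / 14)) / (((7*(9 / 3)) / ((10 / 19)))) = 480 / 931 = 0.52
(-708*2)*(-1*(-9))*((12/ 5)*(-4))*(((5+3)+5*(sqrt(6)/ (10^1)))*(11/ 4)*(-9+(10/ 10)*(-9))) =-242237952/ 5 - 15139872*sqrt(6)/ 5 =-55864582.63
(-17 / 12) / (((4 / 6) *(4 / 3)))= -51 / 32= -1.59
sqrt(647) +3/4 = 26.19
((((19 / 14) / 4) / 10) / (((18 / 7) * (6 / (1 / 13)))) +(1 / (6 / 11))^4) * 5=3806717 / 67392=56.49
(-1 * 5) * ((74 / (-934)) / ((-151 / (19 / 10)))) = -703 / 141034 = -0.00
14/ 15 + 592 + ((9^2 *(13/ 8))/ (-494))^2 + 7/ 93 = 593.08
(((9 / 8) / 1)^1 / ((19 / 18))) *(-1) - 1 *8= -689 / 76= -9.07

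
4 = 4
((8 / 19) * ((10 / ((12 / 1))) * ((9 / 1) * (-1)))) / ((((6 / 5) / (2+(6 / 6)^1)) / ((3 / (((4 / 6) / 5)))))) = -3375 / 19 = -177.63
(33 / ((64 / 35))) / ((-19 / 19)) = -1155 / 64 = -18.05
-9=-9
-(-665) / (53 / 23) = 15295 / 53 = 288.58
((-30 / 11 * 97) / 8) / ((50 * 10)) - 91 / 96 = -26771 / 26400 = -1.01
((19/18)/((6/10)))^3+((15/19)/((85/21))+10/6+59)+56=6220620757/50860872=122.31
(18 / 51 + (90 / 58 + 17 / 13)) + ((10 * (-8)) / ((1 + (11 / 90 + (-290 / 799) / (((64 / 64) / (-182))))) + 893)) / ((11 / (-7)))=15894917195972 / 4867711247971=3.27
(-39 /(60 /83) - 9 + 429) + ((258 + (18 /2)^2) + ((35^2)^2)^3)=3379220508056641330.05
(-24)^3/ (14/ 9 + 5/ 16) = -1990656/ 269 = -7400.21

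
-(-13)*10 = 130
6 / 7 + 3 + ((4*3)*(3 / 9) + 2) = 69 / 7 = 9.86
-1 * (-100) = 100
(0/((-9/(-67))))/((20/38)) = 0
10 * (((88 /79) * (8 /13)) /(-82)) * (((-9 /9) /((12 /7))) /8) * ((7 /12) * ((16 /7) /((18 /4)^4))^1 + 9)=136452470 /2486376243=0.05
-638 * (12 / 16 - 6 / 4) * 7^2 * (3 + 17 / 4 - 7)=46893 / 8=5861.62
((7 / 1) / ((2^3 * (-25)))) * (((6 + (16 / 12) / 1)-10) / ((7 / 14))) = 14 / 75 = 0.19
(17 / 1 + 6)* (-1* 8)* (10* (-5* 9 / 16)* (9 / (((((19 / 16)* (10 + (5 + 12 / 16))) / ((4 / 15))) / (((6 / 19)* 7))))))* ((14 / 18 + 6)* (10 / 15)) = 7183360 / 1083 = 6632.83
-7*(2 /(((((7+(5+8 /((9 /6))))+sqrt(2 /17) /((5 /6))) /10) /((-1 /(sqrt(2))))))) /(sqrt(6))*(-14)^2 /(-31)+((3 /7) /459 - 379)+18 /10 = -2019901 /5355 - 37901500*sqrt(3) /4450639+154350*sqrt(102) /4450639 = -391.60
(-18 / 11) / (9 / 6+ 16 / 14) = -252 / 407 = -0.62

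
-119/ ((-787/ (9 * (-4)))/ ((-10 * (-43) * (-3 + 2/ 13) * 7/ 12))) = 39759090/ 10231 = 3886.14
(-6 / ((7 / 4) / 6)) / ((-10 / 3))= 216 / 35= 6.17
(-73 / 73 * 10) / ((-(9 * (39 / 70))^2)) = 49000 / 123201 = 0.40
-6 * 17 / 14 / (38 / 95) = -255 / 14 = -18.21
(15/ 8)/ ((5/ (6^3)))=81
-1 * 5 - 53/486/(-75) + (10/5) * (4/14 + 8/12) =-789379/255150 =-3.09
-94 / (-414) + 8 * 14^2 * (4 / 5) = 1298539 / 1035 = 1254.63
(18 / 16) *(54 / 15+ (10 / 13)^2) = 15939 / 3380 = 4.72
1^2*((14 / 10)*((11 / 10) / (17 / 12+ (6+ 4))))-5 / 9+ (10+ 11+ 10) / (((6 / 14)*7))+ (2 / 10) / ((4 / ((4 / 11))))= 3367303 / 339075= 9.93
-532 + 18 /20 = -5311 /10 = -531.10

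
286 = 286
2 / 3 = 0.67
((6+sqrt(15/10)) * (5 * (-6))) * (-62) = 930 * sqrt(6)+11160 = 13438.03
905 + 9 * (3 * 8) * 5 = 1985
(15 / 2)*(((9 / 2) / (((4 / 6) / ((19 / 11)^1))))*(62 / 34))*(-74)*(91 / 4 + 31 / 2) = -79435485 / 176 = -451337.98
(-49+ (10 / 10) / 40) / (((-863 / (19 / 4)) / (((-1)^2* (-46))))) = -856083 / 69040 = -12.40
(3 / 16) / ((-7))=-3 / 112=-0.03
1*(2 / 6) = 1 / 3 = 0.33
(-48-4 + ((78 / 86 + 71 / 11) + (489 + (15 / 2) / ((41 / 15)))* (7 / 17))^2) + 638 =19399187999984105 / 434758247044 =44620.63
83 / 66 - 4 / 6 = 13 / 22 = 0.59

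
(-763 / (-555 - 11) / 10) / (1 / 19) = 2.56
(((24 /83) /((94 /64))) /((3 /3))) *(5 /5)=768 /3901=0.20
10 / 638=5 / 319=0.02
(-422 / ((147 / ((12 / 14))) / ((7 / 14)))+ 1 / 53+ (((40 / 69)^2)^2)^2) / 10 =-11196243705641960743 / 93403406487382647390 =-0.12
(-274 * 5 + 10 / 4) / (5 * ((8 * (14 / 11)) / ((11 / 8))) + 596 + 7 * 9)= -330935 / 168438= -1.96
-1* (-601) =601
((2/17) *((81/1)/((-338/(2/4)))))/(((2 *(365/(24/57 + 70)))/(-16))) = 433512/19924255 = 0.02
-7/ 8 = -0.88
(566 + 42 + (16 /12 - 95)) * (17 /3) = 26231 /9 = 2914.56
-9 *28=-252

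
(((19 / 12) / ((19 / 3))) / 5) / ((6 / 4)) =1 / 30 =0.03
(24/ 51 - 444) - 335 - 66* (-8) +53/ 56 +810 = 533517/ 952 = 560.42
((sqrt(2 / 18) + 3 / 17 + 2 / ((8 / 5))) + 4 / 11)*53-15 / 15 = 250301 / 2244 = 111.54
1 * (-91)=-91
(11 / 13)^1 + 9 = 128 / 13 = 9.85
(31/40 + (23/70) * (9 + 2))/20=1229/5600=0.22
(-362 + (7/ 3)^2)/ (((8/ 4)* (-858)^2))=-3209/ 13250952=-0.00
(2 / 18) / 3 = 1 / 27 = 0.04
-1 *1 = -1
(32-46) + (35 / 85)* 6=-196 / 17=-11.53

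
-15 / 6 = -5 / 2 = -2.50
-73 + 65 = -8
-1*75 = -75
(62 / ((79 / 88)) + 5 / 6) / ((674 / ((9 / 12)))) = 33131 / 425968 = 0.08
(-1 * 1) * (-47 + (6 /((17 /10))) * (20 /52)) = 10087 /221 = 45.64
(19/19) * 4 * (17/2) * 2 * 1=68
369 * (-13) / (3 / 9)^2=-43173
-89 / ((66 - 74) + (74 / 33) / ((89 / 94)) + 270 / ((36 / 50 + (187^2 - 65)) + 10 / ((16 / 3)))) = 1824867917367 / 115312418260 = 15.83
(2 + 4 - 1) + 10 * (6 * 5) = 305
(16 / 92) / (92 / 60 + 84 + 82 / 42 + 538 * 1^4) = 35 / 125879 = 0.00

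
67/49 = 1.37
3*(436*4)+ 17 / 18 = 94193 / 18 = 5232.94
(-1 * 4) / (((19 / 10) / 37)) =-1480 / 19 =-77.89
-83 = -83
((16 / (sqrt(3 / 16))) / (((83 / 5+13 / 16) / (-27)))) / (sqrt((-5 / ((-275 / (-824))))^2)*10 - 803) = 33792*sqrt(3) / 667247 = 0.09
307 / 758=0.41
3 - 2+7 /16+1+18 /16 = 57 /16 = 3.56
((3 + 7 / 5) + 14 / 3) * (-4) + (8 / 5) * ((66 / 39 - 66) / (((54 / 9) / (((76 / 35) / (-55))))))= -404832 / 11375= -35.59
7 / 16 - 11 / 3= -3.23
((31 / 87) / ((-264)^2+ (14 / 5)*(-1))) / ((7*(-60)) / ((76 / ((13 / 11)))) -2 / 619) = -20052505 / 25628179729326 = -0.00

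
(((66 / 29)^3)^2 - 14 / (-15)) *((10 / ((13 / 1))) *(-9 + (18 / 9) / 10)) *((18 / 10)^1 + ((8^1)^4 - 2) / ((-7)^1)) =2241423993847344944 / 4059669165825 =552119.87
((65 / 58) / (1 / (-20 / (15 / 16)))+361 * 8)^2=62088678976 / 7569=8203022.72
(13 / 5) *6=15.60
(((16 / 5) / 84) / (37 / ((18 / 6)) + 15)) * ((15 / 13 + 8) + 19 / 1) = 732 / 18655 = 0.04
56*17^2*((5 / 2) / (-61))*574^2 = -13330598960 / 61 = -218534409.18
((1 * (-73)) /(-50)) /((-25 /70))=-511 /125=-4.09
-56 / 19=-2.95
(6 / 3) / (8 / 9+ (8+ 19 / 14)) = 252 / 1291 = 0.20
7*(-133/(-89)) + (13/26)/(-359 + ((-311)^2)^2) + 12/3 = 14.46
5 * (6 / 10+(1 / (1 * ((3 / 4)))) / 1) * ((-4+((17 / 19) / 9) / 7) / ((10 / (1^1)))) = -138359 / 35910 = -3.85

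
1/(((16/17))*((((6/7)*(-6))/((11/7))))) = -187/576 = -0.32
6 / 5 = 1.20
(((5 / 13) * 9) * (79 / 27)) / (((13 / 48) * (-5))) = -1264 / 169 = -7.48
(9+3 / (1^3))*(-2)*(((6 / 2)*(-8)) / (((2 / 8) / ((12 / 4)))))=6912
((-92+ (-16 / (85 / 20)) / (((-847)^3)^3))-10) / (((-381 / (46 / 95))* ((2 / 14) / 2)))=35792135712385420941188308185688 / 19721963708893409922151851403515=1.81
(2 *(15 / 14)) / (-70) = -3 / 98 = -0.03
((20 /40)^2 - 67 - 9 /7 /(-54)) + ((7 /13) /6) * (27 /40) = -66.67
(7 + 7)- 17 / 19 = 249 / 19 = 13.11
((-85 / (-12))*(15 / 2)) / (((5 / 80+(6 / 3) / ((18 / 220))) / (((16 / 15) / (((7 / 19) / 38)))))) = 5891520 / 24703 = 238.49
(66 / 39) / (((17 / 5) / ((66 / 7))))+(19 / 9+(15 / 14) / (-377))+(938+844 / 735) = 26736024061 / 28263690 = 945.95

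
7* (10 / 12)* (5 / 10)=35 / 12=2.92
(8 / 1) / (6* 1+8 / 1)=4 / 7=0.57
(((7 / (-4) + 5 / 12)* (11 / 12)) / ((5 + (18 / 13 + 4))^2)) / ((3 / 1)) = -1859 / 492075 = -0.00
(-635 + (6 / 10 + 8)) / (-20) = 783 / 25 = 31.32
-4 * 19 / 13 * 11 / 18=-3.57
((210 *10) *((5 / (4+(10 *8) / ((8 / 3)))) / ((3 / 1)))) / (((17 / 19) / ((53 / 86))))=881125 / 12427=70.90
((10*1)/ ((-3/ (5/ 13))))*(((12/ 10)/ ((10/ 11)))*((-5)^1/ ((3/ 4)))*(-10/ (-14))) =2200/ 273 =8.06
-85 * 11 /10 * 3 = -561 /2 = -280.50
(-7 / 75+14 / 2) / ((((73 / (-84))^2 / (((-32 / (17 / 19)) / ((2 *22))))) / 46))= -8518605312 / 24913075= -341.93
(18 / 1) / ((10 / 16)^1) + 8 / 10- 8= 108 / 5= 21.60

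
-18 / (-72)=0.25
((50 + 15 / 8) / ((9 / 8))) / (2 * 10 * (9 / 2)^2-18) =415 / 3483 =0.12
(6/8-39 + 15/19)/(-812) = 2847/61712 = 0.05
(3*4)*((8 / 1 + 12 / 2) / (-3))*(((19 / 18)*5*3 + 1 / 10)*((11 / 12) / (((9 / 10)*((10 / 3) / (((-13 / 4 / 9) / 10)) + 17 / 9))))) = 956956 / 95211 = 10.05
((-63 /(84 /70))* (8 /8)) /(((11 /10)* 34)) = -525 /374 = -1.40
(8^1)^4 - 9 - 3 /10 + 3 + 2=40917 /10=4091.70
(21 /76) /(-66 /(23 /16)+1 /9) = -4347 /720556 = -0.01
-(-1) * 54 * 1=54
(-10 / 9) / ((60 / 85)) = -1.57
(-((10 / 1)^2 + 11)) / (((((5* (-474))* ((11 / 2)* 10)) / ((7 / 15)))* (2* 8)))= 259 / 10428000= 0.00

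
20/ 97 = 0.21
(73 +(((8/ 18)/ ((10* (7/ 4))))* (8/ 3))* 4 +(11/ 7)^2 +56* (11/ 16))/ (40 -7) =1511399/ 436590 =3.46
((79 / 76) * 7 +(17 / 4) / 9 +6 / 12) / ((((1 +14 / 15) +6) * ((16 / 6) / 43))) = 86645 / 5168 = 16.77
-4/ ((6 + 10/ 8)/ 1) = -16/ 29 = -0.55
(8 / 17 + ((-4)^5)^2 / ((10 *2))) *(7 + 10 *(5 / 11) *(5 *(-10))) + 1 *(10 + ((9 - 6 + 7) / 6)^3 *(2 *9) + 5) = -32393935447 / 2805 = -11548640.09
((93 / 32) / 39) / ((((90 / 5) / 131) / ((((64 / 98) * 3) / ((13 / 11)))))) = 44671 / 49686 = 0.90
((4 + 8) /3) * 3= 12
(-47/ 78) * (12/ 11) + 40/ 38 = 0.40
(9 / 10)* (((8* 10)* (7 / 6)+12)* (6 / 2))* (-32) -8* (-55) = -43304 / 5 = -8660.80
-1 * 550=-550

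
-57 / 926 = -0.06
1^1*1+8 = 9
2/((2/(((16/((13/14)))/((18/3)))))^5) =1101463552/90224199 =12.21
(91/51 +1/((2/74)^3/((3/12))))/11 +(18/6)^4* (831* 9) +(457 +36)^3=270245160931/2244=120430107.37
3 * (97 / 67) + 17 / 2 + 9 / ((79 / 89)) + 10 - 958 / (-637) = 232551849 / 6743282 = 34.49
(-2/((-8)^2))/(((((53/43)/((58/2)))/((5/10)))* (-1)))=1247/3392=0.37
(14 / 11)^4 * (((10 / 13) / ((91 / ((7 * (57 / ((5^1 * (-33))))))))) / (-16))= 91238 / 27217619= 0.00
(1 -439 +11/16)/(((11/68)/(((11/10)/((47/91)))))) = -5757.64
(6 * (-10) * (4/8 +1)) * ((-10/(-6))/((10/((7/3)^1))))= -35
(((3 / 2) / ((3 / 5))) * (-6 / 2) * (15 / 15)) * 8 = -60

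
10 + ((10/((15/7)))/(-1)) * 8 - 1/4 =-331/12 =-27.58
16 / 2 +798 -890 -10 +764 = 670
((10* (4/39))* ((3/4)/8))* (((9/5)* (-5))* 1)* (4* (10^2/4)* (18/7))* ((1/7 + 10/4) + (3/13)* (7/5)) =-5465475/8281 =-660.00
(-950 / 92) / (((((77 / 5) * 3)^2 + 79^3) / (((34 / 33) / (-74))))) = 10625 / 36594620304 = 0.00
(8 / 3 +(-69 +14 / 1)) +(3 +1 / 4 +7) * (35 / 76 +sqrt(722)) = -43423 / 912 +779 * sqrt(2) / 4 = 227.81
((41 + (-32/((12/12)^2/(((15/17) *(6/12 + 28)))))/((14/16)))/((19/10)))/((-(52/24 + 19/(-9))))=18820980/2261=8324.18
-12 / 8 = -3 / 2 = -1.50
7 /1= 7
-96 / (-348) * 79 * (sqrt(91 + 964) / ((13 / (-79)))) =-49928 * sqrt(1055) / 377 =-4301.59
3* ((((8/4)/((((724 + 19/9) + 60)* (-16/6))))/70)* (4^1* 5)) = -81/99050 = -0.00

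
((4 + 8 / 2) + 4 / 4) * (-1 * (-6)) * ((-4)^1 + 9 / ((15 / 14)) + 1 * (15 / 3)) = 2538 / 5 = 507.60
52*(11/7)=572/7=81.71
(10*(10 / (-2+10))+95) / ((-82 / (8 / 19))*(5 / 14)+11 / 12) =-18060 / 11531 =-1.57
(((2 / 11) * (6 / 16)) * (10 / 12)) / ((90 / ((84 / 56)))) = 1 / 1056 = 0.00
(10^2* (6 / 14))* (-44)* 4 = -52800 / 7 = -7542.86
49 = 49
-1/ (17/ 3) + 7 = 116/ 17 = 6.82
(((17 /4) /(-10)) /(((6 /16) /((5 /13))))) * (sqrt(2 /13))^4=-68 /6591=-0.01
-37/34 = -1.09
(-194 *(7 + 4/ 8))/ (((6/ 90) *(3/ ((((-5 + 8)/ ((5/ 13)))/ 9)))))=-6305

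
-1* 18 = -18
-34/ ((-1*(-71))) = -34/ 71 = -0.48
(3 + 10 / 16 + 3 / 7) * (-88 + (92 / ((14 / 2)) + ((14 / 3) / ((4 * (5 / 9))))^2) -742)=-129097851 / 39200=-3293.31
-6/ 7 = -0.86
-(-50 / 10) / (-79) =-5 / 79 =-0.06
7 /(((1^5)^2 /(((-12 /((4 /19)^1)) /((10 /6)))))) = -1197 /5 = -239.40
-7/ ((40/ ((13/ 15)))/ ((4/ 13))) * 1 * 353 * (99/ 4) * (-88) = 896973/ 25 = 35878.92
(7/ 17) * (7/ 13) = 49/ 221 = 0.22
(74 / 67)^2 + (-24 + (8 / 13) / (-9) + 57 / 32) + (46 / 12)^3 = 1777898027 / 50420448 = 35.26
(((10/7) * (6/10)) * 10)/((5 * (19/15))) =180/133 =1.35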